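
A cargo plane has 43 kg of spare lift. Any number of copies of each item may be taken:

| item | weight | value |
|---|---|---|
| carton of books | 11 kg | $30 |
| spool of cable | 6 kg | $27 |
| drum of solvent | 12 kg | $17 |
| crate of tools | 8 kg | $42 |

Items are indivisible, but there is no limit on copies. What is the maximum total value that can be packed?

Best value-per-unit is crate of tools at 42/8, and filling with it alone uses weight 5×8=40. No mix of the others beats 5×42 = 210.

$210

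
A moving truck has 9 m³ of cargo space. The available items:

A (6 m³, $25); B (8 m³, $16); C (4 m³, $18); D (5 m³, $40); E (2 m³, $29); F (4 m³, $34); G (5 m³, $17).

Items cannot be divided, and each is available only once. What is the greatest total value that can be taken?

Check high-value combinations within 9 m³:
- D+F: volume 5+4=9, value 40+34=74
- D+E: volume 5+2=7, value 40+29=69
- E+F: volume 2+4=6, value 29+34=63
- C+D: volume 4+5=9, value 18+40=58
Best: $74.

$74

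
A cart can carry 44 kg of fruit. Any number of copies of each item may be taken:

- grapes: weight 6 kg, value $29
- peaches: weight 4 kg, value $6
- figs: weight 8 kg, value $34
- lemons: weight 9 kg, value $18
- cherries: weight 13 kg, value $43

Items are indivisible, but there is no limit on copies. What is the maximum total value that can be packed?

$208

Best value-per-unit is grapes at 29/6; filling with it alone gives 7×29 = 203.
Optimal mix: 6×grapes + 1×figs → weight 44, value 208.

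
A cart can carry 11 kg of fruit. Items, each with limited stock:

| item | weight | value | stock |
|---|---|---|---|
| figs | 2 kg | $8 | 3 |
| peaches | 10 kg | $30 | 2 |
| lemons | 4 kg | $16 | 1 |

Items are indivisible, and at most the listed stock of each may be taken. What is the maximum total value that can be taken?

$40

Top feasible selections:
- 3×figs + 1×lemons: weight 10, value 40
- 2×figs + 1×lemons: weight 8, value 32
Best: $40.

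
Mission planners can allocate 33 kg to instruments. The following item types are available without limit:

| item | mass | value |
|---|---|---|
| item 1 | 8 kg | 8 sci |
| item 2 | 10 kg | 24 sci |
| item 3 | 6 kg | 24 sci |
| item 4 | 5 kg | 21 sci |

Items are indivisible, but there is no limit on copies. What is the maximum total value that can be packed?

135 sci

Best value-per-unit is item 4 at 21/5; filling with it alone gives 6×21 = 126.
Optimal mix: 3×item 3 + 3×item 4 → mass 33, value 135.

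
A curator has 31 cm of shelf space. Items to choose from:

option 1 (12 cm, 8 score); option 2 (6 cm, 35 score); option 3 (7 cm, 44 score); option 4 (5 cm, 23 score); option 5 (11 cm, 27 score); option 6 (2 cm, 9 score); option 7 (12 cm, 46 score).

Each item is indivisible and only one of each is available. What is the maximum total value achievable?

Check high-value combinations within 31 cm:
- option 2+option 3+option 4+option 7: length 6+7+5+12=30, value 35+44+23+46=148
- option 2+option 3+option 4+option 5+option 6: length 6+7+5+11+2=31, value 35+44+23+27+9=138
- option 2+option 3+option 6+option 7: length 6+7+2+12=27, value 35+44+9+46=134
Best: 148 score.

148 score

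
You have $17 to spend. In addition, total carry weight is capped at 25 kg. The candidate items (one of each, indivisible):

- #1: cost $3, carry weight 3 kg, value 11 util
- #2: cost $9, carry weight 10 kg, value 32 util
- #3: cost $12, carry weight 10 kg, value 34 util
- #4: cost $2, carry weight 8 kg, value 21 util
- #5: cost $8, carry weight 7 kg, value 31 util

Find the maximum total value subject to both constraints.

Feasible sets respecting both limits:
- #1+#3+#4: cost 17, carry weight 21, value 66
- #1+#2+#4: cost 14, carry weight 21, value 64
- #2+#5: cost 17, carry weight 17, value 63
- #1+#4+#5: cost 13, carry weight 18, value 63
Best: 66 util.

66 util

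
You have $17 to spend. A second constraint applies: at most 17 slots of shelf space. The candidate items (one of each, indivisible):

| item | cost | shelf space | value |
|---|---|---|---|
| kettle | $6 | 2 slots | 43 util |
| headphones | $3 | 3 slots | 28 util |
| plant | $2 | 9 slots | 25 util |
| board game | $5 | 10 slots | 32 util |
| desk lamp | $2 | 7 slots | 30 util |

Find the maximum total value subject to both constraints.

103 util

Feasible sets respecting both limits:
- kettle+headphones+board game: cost 14, shelf space 15, value 103
- kettle+headphones+desk lamp: cost 11, shelf space 12, value 101
- kettle+headphones+plant: cost 11, shelf space 14, value 96
Best: 103 util.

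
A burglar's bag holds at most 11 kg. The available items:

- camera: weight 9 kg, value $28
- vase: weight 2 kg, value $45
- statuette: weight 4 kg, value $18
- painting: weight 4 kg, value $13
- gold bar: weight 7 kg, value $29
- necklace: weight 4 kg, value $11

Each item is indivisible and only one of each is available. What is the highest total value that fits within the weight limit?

$76

Check high-value combinations within 11 kg:
- vase+statuette+painting: weight 2+4+4=10, value 45+18+13=76
- vase+gold bar: weight 2+7=9, value 45+29=74
- vase+statuette+necklace: weight 2+4+4=10, value 45+18+11=74
Best: $76.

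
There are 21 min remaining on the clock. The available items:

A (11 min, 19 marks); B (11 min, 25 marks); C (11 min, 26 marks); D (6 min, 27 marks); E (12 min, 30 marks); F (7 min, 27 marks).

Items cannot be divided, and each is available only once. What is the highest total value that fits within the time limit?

Check high-value combinations within 21 min:
- D+E: time 6+12=18, value 27+30=57
- E+F: time 12+7=19, value 30+27=57
- D+F: time 6+7=13, value 27+27=54
- C+D: time 11+6=17, value 26+27=53
- C+F: time 11+7=18, value 26+27=53
Best: 57 marks.

57 marks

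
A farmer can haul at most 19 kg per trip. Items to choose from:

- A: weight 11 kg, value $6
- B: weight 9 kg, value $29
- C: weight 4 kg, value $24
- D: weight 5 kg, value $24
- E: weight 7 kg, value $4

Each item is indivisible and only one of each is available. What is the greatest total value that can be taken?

This is a 0/1 knapsack; check combinations near the capacity.
- B+C+D: weight 9+4+5=18, value 29+24+24=77
- B+C: weight 9+4=13, value 29+24=53
- B+D: weight 9+5=14, value 29+24=53
- C+D+E: weight 4+5+7=16, value 24+24+4=52
Best: $77.

$77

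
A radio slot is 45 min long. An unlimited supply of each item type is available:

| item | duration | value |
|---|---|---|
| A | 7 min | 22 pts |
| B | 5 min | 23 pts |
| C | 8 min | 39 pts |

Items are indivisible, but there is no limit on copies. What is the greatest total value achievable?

218 pts

Best value-per-unit is C at 39/8; filling with it alone gives 5×39 = 195.
Optimal mix: 1×B + 5×C → duration 45, value 218.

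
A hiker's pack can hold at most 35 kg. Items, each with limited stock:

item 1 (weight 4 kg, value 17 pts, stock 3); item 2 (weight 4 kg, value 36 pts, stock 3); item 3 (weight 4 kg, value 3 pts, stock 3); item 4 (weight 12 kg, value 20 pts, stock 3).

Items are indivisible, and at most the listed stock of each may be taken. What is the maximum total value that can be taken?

Top feasible selections:
- 3×item 1 + 3×item 2 + 2×item 3: weight 32, value 165
- 3×item 1 + 3×item 2 + 1×item 3: weight 28, value 162
- 2×item 1 + 3×item 2 + 1×item 4: weight 32, value 162
- 3×item 1 + 3×item 2: weight 24, value 159
Best: 165 pts.

165 pts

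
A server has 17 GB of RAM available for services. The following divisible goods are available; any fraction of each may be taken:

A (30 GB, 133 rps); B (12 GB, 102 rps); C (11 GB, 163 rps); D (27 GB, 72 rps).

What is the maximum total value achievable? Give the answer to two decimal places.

Take in order of value per unit:
- C (163/11 per unit): all 11 → value 163, running total 163.00
- B (102/12 per unit): 6 of 12 → value 6×102/12 = 51.0000, running total 214.00
Total 214.00.

214.00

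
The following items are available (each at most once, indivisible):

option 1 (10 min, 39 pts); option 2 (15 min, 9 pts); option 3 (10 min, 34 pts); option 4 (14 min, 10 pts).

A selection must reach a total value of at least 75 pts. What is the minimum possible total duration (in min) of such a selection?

Subsets with value ≥ 75, sorted by total duration:
- option 1+option 3+option 4: duration 34, value 83
- option 1+option 2+option 3: duration 35, value 82
- option 1+option 2+option 3+option 4: duration 49, value 92
Minimum duration: 34 min.

34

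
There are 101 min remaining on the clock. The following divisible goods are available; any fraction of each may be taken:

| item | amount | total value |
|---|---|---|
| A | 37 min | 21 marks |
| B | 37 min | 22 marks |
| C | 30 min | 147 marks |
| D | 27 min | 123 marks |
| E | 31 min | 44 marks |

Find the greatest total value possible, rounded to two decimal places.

321.73

Take in order of value per unit:
- C (147/30 per unit): all 30 → value 147, running total 147.00
- D (123/27 per unit): all 27 → value 123, running total 270.00
- E (44/31 per unit): all 31 → value 44, running total 314.00
- B (22/37 per unit): 13 of 37 → value 13×22/37 = 7.7297, running total 321.73
Total 321.73.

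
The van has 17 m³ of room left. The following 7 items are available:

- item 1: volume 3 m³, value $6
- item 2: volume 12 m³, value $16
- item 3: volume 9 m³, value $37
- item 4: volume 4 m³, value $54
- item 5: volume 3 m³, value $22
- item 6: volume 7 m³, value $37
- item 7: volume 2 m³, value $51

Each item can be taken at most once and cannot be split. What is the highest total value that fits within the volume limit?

$164

Check high-value combinations within 17 m³:
- item 4+item 5+item 6+item 7: volume 4+3+7+2=16, value 54+22+37+51=164
- item 1+item 4+item 6+item 7: volume 3+4+7+2=16, value 6+54+37+51=148
- item 4+item 6+item 7: volume 4+7+2=13, value 54+37+51=142
Best: $164.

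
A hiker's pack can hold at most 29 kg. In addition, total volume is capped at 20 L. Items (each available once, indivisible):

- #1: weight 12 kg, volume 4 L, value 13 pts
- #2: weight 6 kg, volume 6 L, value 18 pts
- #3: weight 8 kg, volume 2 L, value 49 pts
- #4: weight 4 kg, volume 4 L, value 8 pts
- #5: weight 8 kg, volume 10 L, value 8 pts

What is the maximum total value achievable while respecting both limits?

80 pts

Feasible sets respecting both limits:
- #1+#2+#3: weight 26, volume 12, value 80
- #2+#3+#4: weight 18, volume 12, value 75
- #2+#3+#5: weight 22, volume 18, value 75
- #1+#3+#4: weight 24, volume 10, value 70
Best: 80 pts.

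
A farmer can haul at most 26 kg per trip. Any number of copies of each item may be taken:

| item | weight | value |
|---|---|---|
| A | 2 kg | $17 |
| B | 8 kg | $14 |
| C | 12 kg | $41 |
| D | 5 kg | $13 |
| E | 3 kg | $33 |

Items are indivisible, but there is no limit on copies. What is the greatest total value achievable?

$281

Best value-per-unit is E at 33/3; filling with it alone gives 8×33 = 264.
Optimal mix: 1×A + 8×E → weight 26, value 281.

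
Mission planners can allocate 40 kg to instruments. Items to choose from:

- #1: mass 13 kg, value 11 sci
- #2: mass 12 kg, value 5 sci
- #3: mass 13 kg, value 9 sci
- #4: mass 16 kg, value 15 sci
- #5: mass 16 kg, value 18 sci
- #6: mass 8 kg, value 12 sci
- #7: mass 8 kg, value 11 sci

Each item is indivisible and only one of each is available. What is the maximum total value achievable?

This is a 0/1 knapsack; check combinations near the capacity.
- #4+#5+#6: mass 16+16+8=40, value 15+18+12=45
- #4+#5+#7: mass 16+16+8=40, value 15+18+11=44
- #5+#6+#7: mass 16+8+8=32, value 18+12+11=41
- #1+#5+#6: mass 13+16+8=37, value 11+18+12=41
- #1+#5+#7: mass 13+16+8=37, value 11+18+11=40
Best: 45 sci.

45 sci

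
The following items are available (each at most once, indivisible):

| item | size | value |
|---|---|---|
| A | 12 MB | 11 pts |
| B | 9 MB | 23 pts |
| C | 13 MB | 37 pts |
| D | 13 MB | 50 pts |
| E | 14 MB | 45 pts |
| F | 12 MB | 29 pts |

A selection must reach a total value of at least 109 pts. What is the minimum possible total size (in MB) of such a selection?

35

Subsets with value ≥ 109, sorted by total size:
- B+C+D: size 35, value 110
- B+D+E: size 36, value 118
Minimum size: 35 MB.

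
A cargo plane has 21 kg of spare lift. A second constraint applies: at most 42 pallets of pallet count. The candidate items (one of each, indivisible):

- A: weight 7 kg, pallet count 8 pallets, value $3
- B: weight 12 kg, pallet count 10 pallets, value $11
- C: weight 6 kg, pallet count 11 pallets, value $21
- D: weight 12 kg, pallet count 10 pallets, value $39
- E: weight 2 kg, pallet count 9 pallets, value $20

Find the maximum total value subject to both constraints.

Feasible sets respecting both limits:
- C+D+E: weight 20, pallet count 30, value 80
- A+D+E: weight 21, pallet count 27, value 62
- C+D: weight 18, pallet count 21, value 60
- D+E: weight 14, pallet count 19, value 59
Best: $80.

$80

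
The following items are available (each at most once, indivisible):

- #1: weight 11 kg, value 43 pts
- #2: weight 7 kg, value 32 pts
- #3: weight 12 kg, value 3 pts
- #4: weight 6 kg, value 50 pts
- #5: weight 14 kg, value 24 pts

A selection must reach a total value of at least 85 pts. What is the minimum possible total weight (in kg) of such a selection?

17

Subsets with value ≥ 85, sorted by total weight:
- #1+#4: weight 17, value 93
- #1+#2+#4: weight 24, value 125
- #2+#3+#4: weight 25, value 85
- #2+#4+#5: weight 27, value 106
Minimum weight: 17 kg.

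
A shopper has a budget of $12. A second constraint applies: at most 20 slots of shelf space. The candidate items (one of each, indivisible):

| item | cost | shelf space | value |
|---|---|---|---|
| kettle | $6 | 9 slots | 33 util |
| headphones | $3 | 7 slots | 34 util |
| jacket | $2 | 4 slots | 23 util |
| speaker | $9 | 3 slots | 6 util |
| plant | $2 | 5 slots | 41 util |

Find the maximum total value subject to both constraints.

Feasible sets respecting both limits:
- headphones+jacket+plant: cost 7, shelf space 16, value 98
- kettle+jacket+plant: cost 10, shelf space 18, value 97
- kettle+headphones+jacket: cost 11, shelf space 20, value 90
- headphones+plant: cost 5, shelf space 12, value 75
Best: 98 util.

98 util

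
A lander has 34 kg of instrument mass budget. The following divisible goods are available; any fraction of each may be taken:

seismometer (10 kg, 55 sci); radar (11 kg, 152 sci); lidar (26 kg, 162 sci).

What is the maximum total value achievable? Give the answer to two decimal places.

Take in order of value per unit:
- radar (152/11 per unit): all 11 → value 152, running total 152.00
- lidar (162/26 per unit): 23 of 26 → value 23×162/26 = 143.3077, running total 295.31
Total 295.31.

295.31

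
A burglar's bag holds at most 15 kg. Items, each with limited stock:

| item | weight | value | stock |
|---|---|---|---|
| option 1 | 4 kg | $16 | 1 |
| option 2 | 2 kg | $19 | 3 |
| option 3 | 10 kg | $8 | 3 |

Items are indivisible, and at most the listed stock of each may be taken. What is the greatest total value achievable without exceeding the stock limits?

$73

Top feasible selections:
- 1×option 1 + 3×option 2: weight 10, value 73
- 3×option 2: weight 6, value 57
Best: $73.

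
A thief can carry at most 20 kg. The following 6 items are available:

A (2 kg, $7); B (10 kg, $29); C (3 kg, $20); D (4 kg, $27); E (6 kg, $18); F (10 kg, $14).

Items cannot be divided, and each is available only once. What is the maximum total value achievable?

Check high-value combinations within 20 kg:
- A+B+C+D: weight 2+10+3+4=19, value 7+29+20+27=83
- B+C+D: weight 10+3+4=17, value 29+20+27=76
- B+D+E: weight 10+4+6=20, value 29+27+18=74
- A+C+D+E: weight 2+3+4+6=15, value 7+20+27+18=72
Best: $83.

$83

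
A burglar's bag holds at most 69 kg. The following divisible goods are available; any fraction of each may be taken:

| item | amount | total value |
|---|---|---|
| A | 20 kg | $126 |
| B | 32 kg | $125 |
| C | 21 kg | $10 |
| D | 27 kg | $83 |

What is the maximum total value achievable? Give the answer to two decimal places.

303.26

Take in order of value per unit:
- A (126/20 per unit): all 20 → value 126, running total 126.00
- B (125/32 per unit): all 32 → value 125, running total 251.00
- D (83/27 per unit): 17 of 27 → value 17×83/27 = 52.2593, running total 303.26
Total 303.26.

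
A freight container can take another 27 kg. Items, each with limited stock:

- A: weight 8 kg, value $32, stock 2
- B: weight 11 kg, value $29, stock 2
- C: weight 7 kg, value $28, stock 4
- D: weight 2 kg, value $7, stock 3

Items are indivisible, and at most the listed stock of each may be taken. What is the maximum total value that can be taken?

$106

Top feasible selections:
- 2×A + 1×C + 2×D: weight 27, value 106
- 3×C + 3×D: weight 27, value 105
- 1×A + 2×C + 2×D: weight 26, value 102
- 2×A + 1×C + 1×D: weight 25, value 99
Best: $106.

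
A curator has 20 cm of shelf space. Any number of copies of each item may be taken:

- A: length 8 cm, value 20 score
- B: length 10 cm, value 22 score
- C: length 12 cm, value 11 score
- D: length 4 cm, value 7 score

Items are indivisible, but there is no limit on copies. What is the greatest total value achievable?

Best value-per-unit is A at 20/8; filling with it alone gives 2×20 = 40.
Optimal mix: 2×A + 1×D → length 20, value 47.

47 score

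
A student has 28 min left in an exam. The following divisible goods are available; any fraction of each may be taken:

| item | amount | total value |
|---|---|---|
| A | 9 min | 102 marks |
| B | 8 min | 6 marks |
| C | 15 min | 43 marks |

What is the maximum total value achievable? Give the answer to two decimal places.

148.00

Take in order of value per unit:
- A (102/9 per unit): all 9 → value 102, running total 102.00
- C (43/15 per unit): all 15 → value 43, running total 145.00
- B (6/8 per unit): 4 of 8 → value 4×6/8 = 3.0000, running total 148.00
Total 148.00.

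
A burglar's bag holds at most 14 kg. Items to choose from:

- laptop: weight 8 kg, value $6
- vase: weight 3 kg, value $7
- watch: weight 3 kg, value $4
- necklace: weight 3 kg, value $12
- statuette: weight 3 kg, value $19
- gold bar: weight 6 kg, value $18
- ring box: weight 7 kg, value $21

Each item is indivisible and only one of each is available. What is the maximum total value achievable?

Check high-value combinations within 14 kg:
- necklace+statuette+ring box: weight 3+3+7=13, value 12+19+21=52
- necklace+statuette+gold bar: weight 3+3+6=12, value 12+19+18=49
- vase+statuette+ring box: weight 3+3+7=13, value 7+19+21=47
- vase+statuette+gold bar: weight 3+3+6=12, value 7+19+18=44
- watch+statuette+ring box: weight 3+3+7=13, value 4+19+21=44
Best: $52.

$52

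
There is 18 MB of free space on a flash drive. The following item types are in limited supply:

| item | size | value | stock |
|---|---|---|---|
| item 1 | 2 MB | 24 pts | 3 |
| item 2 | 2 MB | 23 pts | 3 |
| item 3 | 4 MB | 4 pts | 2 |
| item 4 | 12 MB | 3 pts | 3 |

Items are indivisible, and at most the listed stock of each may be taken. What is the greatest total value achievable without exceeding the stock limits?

Best selections within size 18 and stock limits:
- 3×item 1 + 3×item 2 + 1×item 3: size 16, value 145
- 3×item 1 + 3×item 2: size 12, value 141
- 3×item 1 + 2×item 2 + 2×item 3: size 18, value 126
- 2×item 1 + 3×item 2 + 2×item 3: size 18, value 125
Best: 145 pts.

145 pts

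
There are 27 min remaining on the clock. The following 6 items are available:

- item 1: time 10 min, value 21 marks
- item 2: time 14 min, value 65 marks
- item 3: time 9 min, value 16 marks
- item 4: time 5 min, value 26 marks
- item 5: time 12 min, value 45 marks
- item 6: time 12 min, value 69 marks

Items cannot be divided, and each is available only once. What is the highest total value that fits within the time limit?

134 marks

Check high-value combinations within 27 min:
- item 2+item 6: time 14+12=26, value 65+69=134
- item 1+item 4+item 6: time 10+5+12=27, value 21+26+69=116
- item 5+item 6: time 12+12=24, value 45+69=114
- item 3+item 4+item 6: time 9+5+12=26, value 16+26+69=111
- item 2+item 5: time 14+12=26, value 65+45=110
Best: 134 marks.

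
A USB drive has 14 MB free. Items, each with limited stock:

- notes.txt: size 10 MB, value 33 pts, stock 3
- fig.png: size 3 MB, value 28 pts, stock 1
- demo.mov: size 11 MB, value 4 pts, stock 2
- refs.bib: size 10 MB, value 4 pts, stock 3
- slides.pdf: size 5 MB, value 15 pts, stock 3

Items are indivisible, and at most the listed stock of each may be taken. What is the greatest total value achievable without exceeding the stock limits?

Best selections within size 14 and stock limits:
- 1×notes.txt + 1×fig.png: size 13, value 61
- 1×fig.png + 2×slides.pdf: size 13, value 58
- 1×fig.png + 1×slides.pdf: size 8, value 43
- 1×notes.txt: size 10, value 33
Best: 61 pts.

61 pts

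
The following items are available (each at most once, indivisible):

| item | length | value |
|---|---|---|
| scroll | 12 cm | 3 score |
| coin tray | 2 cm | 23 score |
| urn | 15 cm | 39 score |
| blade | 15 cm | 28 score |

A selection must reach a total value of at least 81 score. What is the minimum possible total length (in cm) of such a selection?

Subsets with value ≥ 81, sorted by total length:
- coin tray+urn+blade: length 32, value 90
- scroll+coin tray+urn+blade: length 44, value 93
Minimum length: 32 cm.

32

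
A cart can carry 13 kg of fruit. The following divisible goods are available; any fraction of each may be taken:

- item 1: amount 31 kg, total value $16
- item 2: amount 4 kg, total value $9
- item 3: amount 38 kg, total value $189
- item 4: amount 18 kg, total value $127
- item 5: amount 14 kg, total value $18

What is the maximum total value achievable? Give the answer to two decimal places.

Take in order of value per unit:
- item 4 (127/18 per unit): 13 of 18 → value 13×127/18 = 91.7222, running total 91.72
Total 91.72.

91.72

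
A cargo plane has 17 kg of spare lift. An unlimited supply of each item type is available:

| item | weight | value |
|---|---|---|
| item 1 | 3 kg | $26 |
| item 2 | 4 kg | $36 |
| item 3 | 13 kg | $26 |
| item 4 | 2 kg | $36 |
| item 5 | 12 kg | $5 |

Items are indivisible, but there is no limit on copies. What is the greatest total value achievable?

$288

Best value-per-unit is item 4 at 36/2, and filling with it alone uses weight 8×2=16. No mix of the others beats 8×36 = 288.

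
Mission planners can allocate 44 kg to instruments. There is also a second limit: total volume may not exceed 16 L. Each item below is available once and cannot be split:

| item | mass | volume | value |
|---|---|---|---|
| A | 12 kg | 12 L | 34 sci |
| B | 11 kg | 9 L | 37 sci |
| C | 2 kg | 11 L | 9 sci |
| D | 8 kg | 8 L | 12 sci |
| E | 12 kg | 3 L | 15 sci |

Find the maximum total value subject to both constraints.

Feasible sets respecting both limits:
- B+E: mass 23, volume 12, value 52
- A+E: mass 24, volume 15, value 49
- B: mass 11, volume 9, value 37
- A: mass 12, volume 12, value 34
Best: 52 sci.

52 sci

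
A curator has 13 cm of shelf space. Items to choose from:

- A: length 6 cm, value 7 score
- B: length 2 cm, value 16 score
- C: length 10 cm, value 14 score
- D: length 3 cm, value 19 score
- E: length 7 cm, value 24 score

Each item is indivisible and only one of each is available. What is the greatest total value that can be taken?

59 score

Check high-value combinations within 13 cm:
- B+D+E: length 2+3+7=12, value 16+19+24=59
- D+E: length 3+7=10, value 19+24=43
- A+B+D: length 6+2+3=11, value 7+16+19=42
- B+E: length 2+7=9, value 16+24=40
Best: 59 score.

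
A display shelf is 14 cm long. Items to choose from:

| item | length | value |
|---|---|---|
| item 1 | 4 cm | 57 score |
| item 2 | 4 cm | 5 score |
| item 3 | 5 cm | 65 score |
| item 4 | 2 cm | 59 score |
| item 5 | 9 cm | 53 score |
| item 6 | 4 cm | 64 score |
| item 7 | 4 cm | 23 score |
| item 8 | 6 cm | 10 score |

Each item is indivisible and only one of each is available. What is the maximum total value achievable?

203 score

Check high-value combinations within 14 cm:
- item 1+item 4+item 6+item 7: length 4+2+4+4=14, value 57+59+64+23=203
- item 3+item 4+item 6: length 5+2+4=11, value 65+59+64=188
- item 1+item 3+item 6: length 4+5+4=13, value 57+65+64=186
Best: 203 score.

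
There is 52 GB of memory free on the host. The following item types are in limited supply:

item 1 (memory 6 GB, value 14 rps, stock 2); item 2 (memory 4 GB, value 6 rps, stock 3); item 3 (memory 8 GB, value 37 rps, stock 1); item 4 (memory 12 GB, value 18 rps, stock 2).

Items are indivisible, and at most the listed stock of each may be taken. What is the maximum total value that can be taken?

Best selections within memory 52 and stock limits:
- 2×item 1 + 2×item 2 + 1×item 3 + 2×item 4: memory 52, value 113
- 2×item 1 + 1×item 2 + 1×item 3 + 2×item 4: memory 48, value 107
- 1×item 1 + 3×item 2 + 1×item 3 + 2×item 4: memory 50, value 105
- 2×item 1 + 1×item 3 + 2×item 4: memory 44, value 101
Best: 113 rps.

113 rps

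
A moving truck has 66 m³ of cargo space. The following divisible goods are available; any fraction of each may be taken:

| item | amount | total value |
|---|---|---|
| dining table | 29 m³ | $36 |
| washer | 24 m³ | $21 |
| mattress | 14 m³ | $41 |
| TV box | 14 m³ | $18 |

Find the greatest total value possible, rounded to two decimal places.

102.88

Take in order of value per unit:
- mattress (41/14 per unit): all 14 → value 41, running total 41.00
- TV box (18/14 per unit): all 14 → value 18, running total 59.00
- dining table (36/29 per unit): all 29 → value 36, running total 95.00
- washer (21/24 per unit): 9 of 24 → value 9×21/24 = 7.8750, running total 102.88
Total 102.88.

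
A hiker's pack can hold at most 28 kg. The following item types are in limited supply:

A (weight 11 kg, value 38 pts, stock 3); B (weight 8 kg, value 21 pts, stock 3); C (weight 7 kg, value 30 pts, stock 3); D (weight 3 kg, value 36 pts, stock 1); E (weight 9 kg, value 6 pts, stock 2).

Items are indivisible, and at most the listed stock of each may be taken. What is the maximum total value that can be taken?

Top feasible selections:
- 1×A + 2×C + 1×D: weight 28, value 134
- 3×C + 1×D: weight 24, value 126
- 1×B + 2×C + 1×D: weight 25, value 117
- 2×A + 1×D: weight 25, value 112
Best: 134 pts.

134 pts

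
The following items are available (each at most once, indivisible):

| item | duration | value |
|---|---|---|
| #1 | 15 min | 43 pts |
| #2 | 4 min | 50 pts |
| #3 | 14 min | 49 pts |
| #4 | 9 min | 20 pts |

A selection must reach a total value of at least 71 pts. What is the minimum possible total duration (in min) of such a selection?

Subsets with value ≥ 71, sorted by total duration:
- #2+#3: duration 18, value 99
- #1+#2: duration 19, value 93
- #2+#3+#4: duration 27, value 119
- #1+#2+#4: duration 28, value 113
Minimum duration: 18 min.

18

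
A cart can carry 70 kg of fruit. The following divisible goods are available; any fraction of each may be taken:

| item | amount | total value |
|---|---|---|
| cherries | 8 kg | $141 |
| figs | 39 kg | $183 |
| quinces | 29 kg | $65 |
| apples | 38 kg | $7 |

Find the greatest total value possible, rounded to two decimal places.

375.55

Take in order of value per unit:
- cherries (141/8 per unit): all 8 → value 141, running total 141.00
- figs (183/39 per unit): all 39 → value 183, running total 324.00
- quinces (65/29 per unit): 23 of 29 → value 23×65/29 = 51.5517, running total 375.55
Total 375.55.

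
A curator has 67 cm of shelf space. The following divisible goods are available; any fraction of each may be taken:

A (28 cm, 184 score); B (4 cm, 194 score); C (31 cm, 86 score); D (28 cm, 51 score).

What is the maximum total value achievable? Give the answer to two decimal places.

Take in order of value per unit:
- B (194/4 per unit): all 4 → value 194, running total 194.00
- A (184/28 per unit): all 28 → value 184, running total 378.00
- C (86/31 per unit): all 31 → value 86, running total 464.00
- D (51/28 per unit): 4 of 28 → value 4×51/28 = 7.2857, running total 471.29
Total 471.29.

471.29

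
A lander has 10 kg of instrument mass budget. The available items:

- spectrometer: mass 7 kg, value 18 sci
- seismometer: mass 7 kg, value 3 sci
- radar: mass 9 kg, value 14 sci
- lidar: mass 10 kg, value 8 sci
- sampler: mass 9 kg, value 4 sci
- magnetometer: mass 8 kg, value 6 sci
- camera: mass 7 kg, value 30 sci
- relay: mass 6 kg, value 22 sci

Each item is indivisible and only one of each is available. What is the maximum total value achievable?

Check high-value combinations within 10 kg:
- camera: mass 7, value 30
- relay: mass 6, value 22
- spectrometer: mass 7, value 18
Best: 30 sci.

30 sci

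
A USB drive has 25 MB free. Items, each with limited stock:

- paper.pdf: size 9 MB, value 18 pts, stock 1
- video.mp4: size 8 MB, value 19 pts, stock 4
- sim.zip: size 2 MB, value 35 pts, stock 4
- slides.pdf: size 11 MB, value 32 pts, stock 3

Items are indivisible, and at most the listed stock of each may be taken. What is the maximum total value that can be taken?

Best selections within size 25 and stock limits:
- 2×video.mp4 + 4×sim.zip: size 24, value 178
- 1×paper.pdf + 1×video.mp4 + 4×sim.zip: size 25, value 177
Best: 178 pts.

178 pts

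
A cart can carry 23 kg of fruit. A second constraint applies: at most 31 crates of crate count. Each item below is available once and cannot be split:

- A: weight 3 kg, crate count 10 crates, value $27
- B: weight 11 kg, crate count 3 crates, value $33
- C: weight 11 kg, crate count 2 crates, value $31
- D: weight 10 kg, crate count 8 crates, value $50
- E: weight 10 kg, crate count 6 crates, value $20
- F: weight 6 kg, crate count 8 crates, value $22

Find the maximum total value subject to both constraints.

Feasible sets respecting both limits:
- A+D+F: weight 19, crate count 26, value 99
- A+D+E: weight 23, crate count 24, value 97
- B+D: weight 21, crate count 11, value 83
Best: $99.

$99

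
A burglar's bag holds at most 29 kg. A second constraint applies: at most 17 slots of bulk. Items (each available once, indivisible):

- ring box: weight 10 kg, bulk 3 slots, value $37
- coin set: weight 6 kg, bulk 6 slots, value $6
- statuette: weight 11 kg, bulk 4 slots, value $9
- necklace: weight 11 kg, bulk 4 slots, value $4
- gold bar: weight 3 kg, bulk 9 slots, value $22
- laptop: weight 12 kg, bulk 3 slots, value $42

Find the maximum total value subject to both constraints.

$101

Feasible sets respecting both limits:
- ring box+gold bar+laptop: weight 25, bulk 15, value 101
- ring box+coin set+laptop: weight 28, bulk 12, value 85
- ring box+laptop: weight 22, bulk 6, value 79
Best: $101.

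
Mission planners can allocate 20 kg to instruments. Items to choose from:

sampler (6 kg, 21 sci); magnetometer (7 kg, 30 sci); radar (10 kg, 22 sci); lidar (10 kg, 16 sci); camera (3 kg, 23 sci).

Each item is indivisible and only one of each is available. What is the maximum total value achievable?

Check high-value combinations within 20 kg:
- magnetometer+radar+camera: mass 7+10+3=20, value 30+22+23=75
- sampler+magnetometer+camera: mass 6+7+3=16, value 21+30+23=74
- magnetometer+lidar+camera: mass 7+10+3=20, value 30+16+23=69
Best: 75 sci.

75 sci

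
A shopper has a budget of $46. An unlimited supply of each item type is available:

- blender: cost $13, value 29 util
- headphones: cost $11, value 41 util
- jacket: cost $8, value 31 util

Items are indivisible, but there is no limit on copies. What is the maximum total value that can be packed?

Best value-per-unit is jacket at 31/8; filling with it alone gives 5×31 = 155.
Optimal mix: 2×headphones + 3×jacket → cost 46, value 175.

175 util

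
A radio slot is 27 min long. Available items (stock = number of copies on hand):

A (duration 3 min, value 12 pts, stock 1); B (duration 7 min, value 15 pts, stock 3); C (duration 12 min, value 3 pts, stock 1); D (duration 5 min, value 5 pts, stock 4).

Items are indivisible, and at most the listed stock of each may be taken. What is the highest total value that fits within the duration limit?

57 pts

Best selections within duration 27 and stock limits:
- 1×A + 3×B: duration 24, value 57
- 1×A + 2×B + 2×D: duration 27, value 52
- 3×B + 1×D: duration 26, value 50
Best: 57 pts.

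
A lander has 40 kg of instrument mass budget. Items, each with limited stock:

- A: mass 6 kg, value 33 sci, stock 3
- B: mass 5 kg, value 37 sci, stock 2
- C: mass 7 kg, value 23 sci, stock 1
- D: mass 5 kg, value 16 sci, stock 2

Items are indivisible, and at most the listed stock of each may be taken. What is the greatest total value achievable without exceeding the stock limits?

Top feasible selections:
- 3×A + 2×B + 1×C + 1×D: mass 40, value 212
- 3×A + 2×B + 2×D: mass 38, value 205
Best: 212 sci.

212 sci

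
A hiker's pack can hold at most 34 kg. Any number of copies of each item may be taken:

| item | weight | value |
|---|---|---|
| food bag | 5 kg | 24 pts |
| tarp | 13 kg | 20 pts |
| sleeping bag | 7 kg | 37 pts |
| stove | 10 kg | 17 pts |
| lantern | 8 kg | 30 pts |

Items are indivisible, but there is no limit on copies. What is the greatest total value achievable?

172 pts

Best value-per-unit is sleeping bag at 37/7; filling with it alone gives 4×37 = 148.
Optimal mix: 1×food bag + 4×sleeping bag → weight 33, value 172.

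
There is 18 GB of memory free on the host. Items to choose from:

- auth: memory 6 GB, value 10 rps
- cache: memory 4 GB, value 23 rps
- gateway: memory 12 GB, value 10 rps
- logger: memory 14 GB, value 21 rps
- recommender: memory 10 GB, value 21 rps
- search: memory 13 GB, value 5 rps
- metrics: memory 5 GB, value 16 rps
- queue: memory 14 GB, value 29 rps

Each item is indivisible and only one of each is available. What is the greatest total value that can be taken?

This is a 0/1 knapsack; check combinations near the capacity.
- cache+queue: memory 4+14=18, value 23+29=52
- auth+cache+metrics: memory 6+4+5=15, value 10+23+16=49
- cache+recommender: memory 4+10=14, value 23+21=44
Best: 52 rps.

52 rps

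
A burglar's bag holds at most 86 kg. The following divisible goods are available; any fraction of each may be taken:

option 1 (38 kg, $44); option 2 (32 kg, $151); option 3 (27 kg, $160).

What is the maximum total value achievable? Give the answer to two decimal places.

342.26

Take in order of value per unit:
- option 3 (160/27 per unit): all 27 → value 160, running total 160.00
- option 2 (151/32 per unit): all 32 → value 151, running total 311.00
- option 1 (44/38 per unit): 27 of 38 → value 27×44/38 = 31.2632, running total 342.26
Total 342.26.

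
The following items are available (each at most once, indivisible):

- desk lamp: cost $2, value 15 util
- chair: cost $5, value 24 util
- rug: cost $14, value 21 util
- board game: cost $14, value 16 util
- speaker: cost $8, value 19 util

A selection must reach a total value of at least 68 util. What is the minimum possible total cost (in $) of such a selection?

Subsets with value ≥ 68, sorted by total cost:
- desk lamp+chair+rug+speaker: cost 29, value 79
- desk lamp+chair+board game+speaker: cost 29, value 74
Minimum cost: 29 $.

29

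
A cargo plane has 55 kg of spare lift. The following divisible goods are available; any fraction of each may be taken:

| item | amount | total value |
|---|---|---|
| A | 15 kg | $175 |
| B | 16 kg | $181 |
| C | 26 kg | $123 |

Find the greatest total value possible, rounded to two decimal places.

Take in order of value per unit:
- A (175/15 per unit): all 15 → value 175, running total 175.00
- B (181/16 per unit): all 16 → value 181, running total 356.00
- C (123/26 per unit): 24 of 26 → value 24×123/26 = 113.5385, running total 469.54
Total 469.54.

469.54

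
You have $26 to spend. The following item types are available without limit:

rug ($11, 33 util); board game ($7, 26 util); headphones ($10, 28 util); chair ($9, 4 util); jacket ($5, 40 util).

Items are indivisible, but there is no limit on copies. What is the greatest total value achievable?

200 util

Best value-per-unit is jacket at 40/5, and filling with it alone uses cost 5×5=25. No mix of the others beats 5×40 = 200.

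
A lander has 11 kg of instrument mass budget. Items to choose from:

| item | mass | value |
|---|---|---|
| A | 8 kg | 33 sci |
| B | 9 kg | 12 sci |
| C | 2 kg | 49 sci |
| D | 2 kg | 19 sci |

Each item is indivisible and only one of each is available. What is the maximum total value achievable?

Check high-value combinations within 11 kg:
- A+C: mass 8+2=10, value 33+49=82
- C+D: mass 2+2=4, value 49+19=68
- B+C: mass 9+2=11, value 12+49=61
- A+D: mass 8+2=10, value 33+19=52
Best: 82 sci.

82 sci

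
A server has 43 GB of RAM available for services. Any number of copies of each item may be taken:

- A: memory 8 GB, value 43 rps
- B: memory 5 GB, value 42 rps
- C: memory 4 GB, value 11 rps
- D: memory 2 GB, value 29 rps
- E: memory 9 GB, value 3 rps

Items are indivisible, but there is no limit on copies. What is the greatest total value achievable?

Best value-per-unit is D at 29/2, and filling with it alone uses memory 21×2=42. No mix of the others beats 21×29 = 609.

609 rps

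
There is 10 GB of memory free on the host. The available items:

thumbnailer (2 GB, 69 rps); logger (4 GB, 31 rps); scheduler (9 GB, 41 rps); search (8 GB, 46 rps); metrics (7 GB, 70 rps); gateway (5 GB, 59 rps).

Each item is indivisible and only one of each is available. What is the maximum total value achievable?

139 rps

Check high-value combinations within 10 GB:
- thumbnailer+metrics: memory 2+7=9, value 69+70=139
- thumbnailer+gateway: memory 2+5=7, value 69+59=128
- thumbnailer+search: memory 2+8=10, value 69+46=115
- thumbnailer+logger: memory 2+4=6, value 69+31=100
Best: 139 rps.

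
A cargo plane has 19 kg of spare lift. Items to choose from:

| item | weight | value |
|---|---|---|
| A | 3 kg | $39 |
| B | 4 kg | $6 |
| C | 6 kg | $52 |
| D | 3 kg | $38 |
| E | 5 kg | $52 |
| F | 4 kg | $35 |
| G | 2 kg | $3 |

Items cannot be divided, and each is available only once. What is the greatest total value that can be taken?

Check high-value combinations within 19 kg:
- A+C+D+E+G: weight 3+6+3+5+2=19, value 39+52+38+52+3=184
- A+C+D+E: weight 3+6+3+5=17, value 39+52+38+52=181
- A+C+E+F: weight 3+6+5+4=18, value 39+52+52+35=178
- C+D+E+F: weight 6+3+5+4=18, value 52+38+52+35=177
Best: $184.

$184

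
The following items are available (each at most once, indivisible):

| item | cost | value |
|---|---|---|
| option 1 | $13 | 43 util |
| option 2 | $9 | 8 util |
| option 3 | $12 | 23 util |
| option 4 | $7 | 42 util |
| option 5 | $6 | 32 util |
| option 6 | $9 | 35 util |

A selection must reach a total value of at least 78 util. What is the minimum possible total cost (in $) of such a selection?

20

Subsets with value ≥ 78, sorted by total cost:
- option 1+option 4: cost 20, value 85
- option 4+option 5+option 6: cost 22, value 109
- option 2+option 4+option 5: cost 22, value 82
- option 1+option 6: cost 22, value 78
Minimum cost: 20 $.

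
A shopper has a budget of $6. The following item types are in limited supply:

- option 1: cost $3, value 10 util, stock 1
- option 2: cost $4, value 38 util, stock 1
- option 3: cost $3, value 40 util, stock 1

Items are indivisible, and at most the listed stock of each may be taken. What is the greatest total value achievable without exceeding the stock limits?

50 util

Top feasible selections:
- 1×option 1 + 1×option 3: cost 6, value 50
- 1×option 3: cost 3, value 40
Best: 50 util.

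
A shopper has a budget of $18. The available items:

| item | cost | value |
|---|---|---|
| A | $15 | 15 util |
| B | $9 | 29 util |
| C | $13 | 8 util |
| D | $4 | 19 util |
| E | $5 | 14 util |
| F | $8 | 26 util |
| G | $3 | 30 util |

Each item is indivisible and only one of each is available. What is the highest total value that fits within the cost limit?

78 util

This is a 0/1 knapsack; check combinations near the capacity.
- B+D+G: cost 9+4+3=16, value 29+19+30=78
- D+F+G: cost 4+8+3=15, value 19+26+30=75
- B+E+G: cost 9+5+3=17, value 29+14+30=73
Best: 78 util.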